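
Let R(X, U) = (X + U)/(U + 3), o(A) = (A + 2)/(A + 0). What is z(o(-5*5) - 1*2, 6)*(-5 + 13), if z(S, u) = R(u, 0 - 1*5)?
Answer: -4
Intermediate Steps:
o(A) = (2 + A)/A
R(X, U) = (U + X)/(3 + U)
z(S, u) = 5/2 - u/2 (z(S, u) = ((0 - 1*5) + u)/(3 + (0 - 1*5)) = ((0 - 5) + u)/(3 + (0 - 5)) = (-5 + u)/(3 - 5) = (-5 + u)/(-2) = -(-5 + u)/2 = 5/2 - u/2)
z(o(-5*5) - 1*2, 6)*(-5 + 13) = (5/2 - ½*6)*(-5 + 13) = (5/2 - 3)*8 = -½*8 = -4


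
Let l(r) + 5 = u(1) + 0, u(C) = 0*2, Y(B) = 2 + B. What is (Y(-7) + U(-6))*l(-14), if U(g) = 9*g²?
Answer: -1595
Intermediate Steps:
u(C) = 0
l(r) = -5 (l(r) = -5 + (0 + 0) = -5 + 0 = -5)
(Y(-7) + U(-6))*l(-14) = ((2 - 7) + 9*(-6)²)*(-5) = (-5 + 9*36)*(-5) = (-5 + 324)*(-5) = 319*(-5) = -1595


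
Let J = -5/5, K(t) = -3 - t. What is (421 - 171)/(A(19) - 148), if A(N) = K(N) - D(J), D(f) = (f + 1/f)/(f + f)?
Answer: -250/171 ≈ -1.4620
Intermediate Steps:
J = -1 (J = -5*⅕ = -1)
D(f) = (f + 1/f)/(2*f) (D(f) = (f + 1/f)/((2*f)) = (f + 1/f)*(1/(2*f)) = (f + 1/f)/(2*f))
A(N) = -4 - N (A(N) = (-3 - N) - (1 + (-1)²)/(2*(-1)²) = (-3 - N) - (1 + 1)/2 = (-3 - N) - 2/2 = (-3 - N) - 1*1 = (-3 - N) - 1 = -4 - N)
(421 - 171)/(A(19) - 148) = (421 - 171)/((-4 - 1*19) - 148) = 250/((-4 - 19) - 148) = 250/(-23 - 148) = 250/(-171) = 250*(-1/171) = -250/171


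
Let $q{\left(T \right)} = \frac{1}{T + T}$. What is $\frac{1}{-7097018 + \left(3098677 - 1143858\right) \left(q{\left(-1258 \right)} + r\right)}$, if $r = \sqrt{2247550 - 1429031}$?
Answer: $\frac{44930859101212}{19799587689486412550136055} + \frac{12374504703664 \sqrt{818519}}{19799587689486412550136055} \approx 5.6771 \cdot 10^{-10}$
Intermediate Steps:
$r = \sqrt{818519} \approx 904.72$
$q{\left(T \right)} = \frac{1}{2 T}$
$\frac{1}{-7097018 + \left(3098677 - 1143858\right) \left(q{\left(-1258 \right)} + r\right)} = \frac{1}{-7097018 + \left(3098677 - 1143858\right) \left(\frac{1}{2 \left(-1258\right)} + \sqrt{818519}\right)} = \frac{1}{-7097018 + 1954819 \left(\frac{1}{2} \left(- \frac{1}{1258}\right) + \sqrt{818519}\right)} = \frac{1}{-7097018 + 1954819 \left(- \frac{1}{2516} + \sqrt{818519}\right)} = \frac{1}{-7097018 - \left(\frac{1954819}{2516} - 1954819 \sqrt{818519}\right)} = \frac{1}{- \frac{17858052107}{2516} + 1954819 \sqrt{818519}}$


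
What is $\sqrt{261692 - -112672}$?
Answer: $6 \sqrt{10399} \approx 611.85$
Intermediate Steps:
$\sqrt{261692 - -112672} = \sqrt{261692 + 112672} = \sqrt{374364} = 6 \sqrt{10399}$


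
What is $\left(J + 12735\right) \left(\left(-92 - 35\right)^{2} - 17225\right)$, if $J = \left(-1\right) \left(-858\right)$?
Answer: $-14897928$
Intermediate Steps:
$J = 858$
$\left(J + 12735\right) \left(\left(-92 - 35\right)^{2} - 17225\right) = \left(858 + 12735\right) \left(\left(-92 - 35\right)^{2} - 17225\right) = 13593 \left(\left(-127\right)^{2} - 17225\right) = 13593 \left(16129 - 17225\right) = 13593 \left(-1096\right) = -14897928$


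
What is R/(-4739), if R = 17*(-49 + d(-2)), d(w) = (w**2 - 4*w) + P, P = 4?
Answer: 561/4739 ≈ 0.11838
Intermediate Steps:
d(w) = 4 + w**2 - 4*w (d(w) = (w**2 - 4*w) + 4 = 4 + w**2 - 4*w)
R = -561 (R = 17*(-49 + (4 + (-2)**2 - 4*(-2))) = 17*(-49 + (4 + 4 + 8)) = 17*(-49 + 16) = 17*(-33) = -561)
R/(-4739) = -561/(-4739) = -561*(-1/4739) = 561/4739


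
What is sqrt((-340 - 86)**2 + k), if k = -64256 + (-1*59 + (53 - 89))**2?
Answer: sqrt(126245) ≈ 355.31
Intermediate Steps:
k = -55231 (k = -64256 + (-59 - 36)**2 = -64256 + (-95)**2 = -64256 + 9025 = -55231)
sqrt((-340 - 86)**2 + k) = sqrt((-340 - 86)**2 - 55231) = sqrt((-426)**2 - 55231) = sqrt(181476 - 55231) = sqrt(126245)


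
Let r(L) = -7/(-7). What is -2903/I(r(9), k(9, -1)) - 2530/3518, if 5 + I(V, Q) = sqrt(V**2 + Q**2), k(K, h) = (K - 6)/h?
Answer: 5102582/5277 + 2903*sqrt(10)/15 ≈ 1579.0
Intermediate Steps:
r(L) = 1 (r(L) = -7*(-1/7) = 1)
k(K, h) = (-6 + K)/h
I(V, Q) = -5 + sqrt(Q**2 + V**2) (I(V, Q) = -5 + sqrt(V**2 + Q**2) = -5 + sqrt(Q**2 + V**2))
-2903/I(r(9), k(9, -1)) - 2530/3518 = -2903/(-5 + sqrt(((-6 + 9)/(-1))**2 + 1**2)) - 2530/3518 = -2903/(-5 + sqrt((-1*3)**2 + 1)) - 2530*1/3518 = -2903/(-5 + sqrt((-3)**2 + 1)) - 1265/1759 = -2903/(-5 + sqrt(9 + 1)) - 1265/1759 = -2903/(-5 + sqrt(10)) - 1265/1759 = -1265/1759 - 2903/(-5 + sqrt(10))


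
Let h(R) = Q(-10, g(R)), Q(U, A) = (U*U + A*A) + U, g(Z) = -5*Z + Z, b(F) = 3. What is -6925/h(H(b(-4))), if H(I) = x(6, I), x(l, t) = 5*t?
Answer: -1385/738 ≈ -1.8767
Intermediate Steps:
g(Z) = -4*Z
Q(U, A) = U + A² + U² (Q(U, A) = (U² + A²) + U = (A² + U²) + U = U + A² + U²)
H(I) = 5*I
h(R) = 90 + 16*R² (h(R) = -10 + (-4*R)² + (-10)² = -10 + 16*R² + 100 = 90 + 16*R²)
-6925/h(H(b(-4))) = -6925/(90 + 16*(5*3)²) = -6925/(90 + 16*15²) = -6925/(90 + 16*225) = -6925/(90 + 3600) = -6925/3690 = -6925*1/3690 = -1385/738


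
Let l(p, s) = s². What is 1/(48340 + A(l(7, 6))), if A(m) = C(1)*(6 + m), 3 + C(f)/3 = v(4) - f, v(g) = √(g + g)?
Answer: 11959/572038972 - 63*√2/572038972 ≈ 2.0750e-5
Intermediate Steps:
v(g) = √2*√g (v(g) = √(2*g) = √2*√g)
C(f) = -9 - 3*f + 6*√2 (C(f) = -9 + 3*(√2*√4 - f) = -9 + 3*(√2*2 - f) = -9 + 3*(2*√2 - f) = -9 + 3*(-f + 2*√2) = -9 + (-3*f + 6*√2) = -9 - 3*f + 6*√2)
A(m) = (-12 + 6*√2)*(6 + m) (A(m) = (-9 - 3*1 + 6*√2)*(6 + m) = (-9 - 3 + 6*√2)*(6 + m) = (-12 + 6*√2)*(6 + m))
1/(48340 + A(l(7, 6))) = 1/(48340 - 6*(2 - √2)*(6 + 6²)) = 1/(48340 - 6*(2 - √2)*(6 + 36)) = 1/(48340 - 6*(2 - √2)*42) = 1/(48340 + (-504 + 252*√2)) = 1/(47836 + 252*√2)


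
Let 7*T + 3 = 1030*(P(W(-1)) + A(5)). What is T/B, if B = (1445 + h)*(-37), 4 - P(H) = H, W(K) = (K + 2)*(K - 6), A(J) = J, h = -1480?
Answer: 16477/9065 ≈ 1.8176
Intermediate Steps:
W(K) = (-6 + K)*(2 + K) (W(K) = (2 + K)*(-6 + K) = (-6 + K)*(2 + K))
P(H) = 4 - H
B = 1295 (B = (1445 - 1480)*(-37) = -35*(-37) = 1295)
T = 16477/7 (T = -3/7 + (1030*((4 - (-12 + (-1)**2 - 4*(-1))) + 5))/7 = -3/7 + (1030*((4 - (-12 + 1 + 4)) + 5))/7 = -3/7 + (1030*((4 - 1*(-7)) + 5))/7 = -3/7 + (1030*((4 + 7) + 5))/7 = -3/7 + (1030*(11 + 5))/7 = -3/7 + (1030*16)/7 = -3/7 + (1/7)*16480 = -3/7 + 16480/7 = 16477/7 ≈ 2353.9)
T/B = (16477/7)/1295 = (16477/7)*(1/1295) = 16477/9065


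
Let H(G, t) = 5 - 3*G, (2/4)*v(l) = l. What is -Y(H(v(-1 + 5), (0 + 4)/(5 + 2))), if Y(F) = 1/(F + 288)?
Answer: -1/269 ≈ -0.0037175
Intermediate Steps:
v(l) = 2*l
Y(F) = 1/(288 + F)
-Y(H(v(-1 + 5), (0 + 4)/(5 + 2))) = -1/(288 + (5 - 6*(-1 + 5))) = -1/(288 + (5 - 6*4)) = -1/(288 + (5 - 3*8)) = -1/(288 + (5 - 24)) = -1/(288 - 19) = -1/269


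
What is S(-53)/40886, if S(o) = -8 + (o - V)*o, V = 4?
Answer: 3013/40886 ≈ 0.073693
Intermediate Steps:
S(o) = -8 + o*(-4 + o) (S(o) = -8 + (o - 1*4)*o = -8 + (o - 4)*o = -8 + (-4 + o)*o = -8 + o*(-4 + o))
S(-53)/40886 = (-8 + (-53)² - 4*(-53))/40886 = (-8 + 2809 + 212)*(1/40886) = 3013*(1/40886) = 3013/40886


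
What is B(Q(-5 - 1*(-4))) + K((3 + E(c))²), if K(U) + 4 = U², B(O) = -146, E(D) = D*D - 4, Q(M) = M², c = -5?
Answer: 331626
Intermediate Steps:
E(D) = -4 + D² (E(D) = D² - 4 = -4 + D²)
K(U) = -4 + U²
B(Q(-5 - 1*(-4))) + K((3 + E(c))²) = -146 + (-4 + ((3 + (-4 + (-5)²))²)²) = -146 + (-4 + ((3 + (-4 + 25))²)²) = -146 + (-4 + ((3 + 21)²)²) = -146 + (-4 + (24²)²) = -146 + (-4 + 576²) = -146 + (-4 + 331776) = -146 + 331772 = 331626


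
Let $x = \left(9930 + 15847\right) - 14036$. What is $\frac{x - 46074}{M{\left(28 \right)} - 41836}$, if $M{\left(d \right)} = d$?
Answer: $\frac{2641}{3216} \approx 0.82121$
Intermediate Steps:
$x = 11741$ ($x = 25777 - 14036 = 11741$)
$\frac{x - 46074}{M{\left(28 \right)} - 41836} = \frac{11741 - 46074}{28 - 41836} = - \frac{34333}{-41808} = \left(-34333\right) \left(- \frac{1}{41808}\right) = \frac{2641}{3216}$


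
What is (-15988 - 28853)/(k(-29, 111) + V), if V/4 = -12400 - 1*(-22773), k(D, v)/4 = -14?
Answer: -14947/13812 ≈ -1.0822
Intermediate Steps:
k(D, v) = -56 (k(D, v) = 4*(-14) = -56)
V = 41492 (V = 4*(-12400 - 1*(-22773)) = 4*(-12400 + 22773) = 4*10373 = 41492)
(-15988 - 28853)/(k(-29, 111) + V) = (-15988 - 28853)/(-56 + 41492) = -44841/41436 = -44841*1/41436 = -14947/13812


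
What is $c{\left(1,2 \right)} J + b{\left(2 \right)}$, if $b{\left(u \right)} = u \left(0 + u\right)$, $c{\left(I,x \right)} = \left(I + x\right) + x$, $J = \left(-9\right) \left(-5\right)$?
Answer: $229$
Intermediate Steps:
$J = 45$
$c{\left(I,x \right)} = I + 2 x$
$b{\left(u \right)} = u^{2}$ ($b{\left(u \right)} = u u = u^{2}$)
$c{\left(1,2 \right)} J + b{\left(2 \right)} = \left(1 + 2 \cdot 2\right) 45 + 2^{2} = \left(1 + 4\right) 45 + 4 = 5 \cdot 45 + 4 = 225 + 4 = 229$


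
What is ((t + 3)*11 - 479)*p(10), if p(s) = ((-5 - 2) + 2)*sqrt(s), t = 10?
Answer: 1680*sqrt(10) ≈ 5312.6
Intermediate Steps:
p(s) = -5*sqrt(s) (p(s) = (-7 + 2)*sqrt(s) = -5*sqrt(s))
((t + 3)*11 - 479)*p(10) = ((10 + 3)*11 - 479)*(-5*sqrt(10)) = (13*11 - 479)*(-5*sqrt(10)) = (143 - 479)*(-5*sqrt(10)) = -(-1680)*sqrt(10) = 1680*sqrt(10)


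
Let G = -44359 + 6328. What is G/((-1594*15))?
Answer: 12677/7970 ≈ 1.5906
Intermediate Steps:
G = -38031
G/((-1594*15)) = -38031/((-1594*15)) = -38031/(-23910) = -38031*(-1/23910) = 12677/7970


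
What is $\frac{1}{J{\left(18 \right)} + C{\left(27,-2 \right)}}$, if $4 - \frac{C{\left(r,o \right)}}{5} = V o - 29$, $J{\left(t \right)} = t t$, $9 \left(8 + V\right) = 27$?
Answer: $\frac{1}{439} \approx 0.0022779$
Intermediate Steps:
$V = -5$ ($V = -8 + \frac{1}{9} \cdot 27 = -8 + 3 = -5$)
$J{\left(t \right)} = t^{2}$
$C{\left(r,o \right)} = 165 + 25 o$ ($C{\left(r,o \right)} = 20 - 5 \left(- 5 o - 29\right) = 20 - 5 \left(-29 - 5 o\right) = 20 + \left(145 + 25 o\right) = 165 + 25 o$)
$\frac{1}{J{\left(18 \right)} + C{\left(27,-2 \right)}} = \frac{1}{18^{2} + \left(165 + 25 \left(-2\right)\right)} = \frac{1}{324 + \left(165 - 50\right)} = \frac{1}{324 + 115} = \frac{1}{439}$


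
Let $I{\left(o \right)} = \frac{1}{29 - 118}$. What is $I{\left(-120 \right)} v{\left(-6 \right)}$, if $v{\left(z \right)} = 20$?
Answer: $- \frac{20}{89} \approx -0.22472$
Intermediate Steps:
$I{\left(o \right)} = - \frac{1}{89}$ ($I{\left(o \right)} = \frac{1}{-89} = - \frac{1}{89}$)
$I{\left(-120 \right)} v{\left(-6 \right)} = \left(- \frac{1}{89}\right) 20 = - \frac{20}{89}$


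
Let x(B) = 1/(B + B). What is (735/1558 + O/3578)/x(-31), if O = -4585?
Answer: 69960800/1393631 ≈ 50.200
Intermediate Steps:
x(B) = 1/(2*B)
(735/1558 + O/3578)/x(-31) = (735/1558 - 4585/3578)/(((½)/(-31))) = (735*(1/1558) - 4585*1/3578)/(((½)*(-1/31))) = (735/1558 - 4585/3578)/(-1/62) = -1128400/1393631*(-62) = 69960800/1393631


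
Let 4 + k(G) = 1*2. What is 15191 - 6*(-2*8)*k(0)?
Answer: 14999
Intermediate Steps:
k(G) = -2 (k(G) = -4 + 1*2 = -4 + 2 = -2)
15191 - 6*(-2*8)*k(0) = 15191 - 6*(-2*8)*(-2) = 15191 - 6*(-16)*(-2) = 15191 - (-96)*(-2) = 15191 - 1*192 = 15191 - 192 = 14999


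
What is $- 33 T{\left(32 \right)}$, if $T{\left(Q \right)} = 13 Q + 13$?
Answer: $-14157$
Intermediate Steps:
$T{\left(Q \right)} = 13 + 13 Q$
$- 33 T{\left(32 \right)} = - 33 \left(13 + 13 \cdot 32\right) = - 33 \left(13 + 416\right) = \left(-33\right) 429 = -14157$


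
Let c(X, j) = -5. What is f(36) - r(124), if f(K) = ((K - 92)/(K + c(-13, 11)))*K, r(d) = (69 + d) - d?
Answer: -4155/31 ≈ -134.03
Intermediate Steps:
r(d) = 69
f(K) = K*(-92 + K)/(-5 + K) (f(K) = ((K - 92)/(K - 5))*K = ((-92 + K)/(-5 + K))*K = K*(-92 + K)/(-5 + K))
f(36) - r(124) = 36*(-92 + 36)/(-5 + 36) - 1*69 = 36*(-56)/31 - 69 = 36*(1/31)*(-56) - 69 = -2016/31 - 69 = -4155/31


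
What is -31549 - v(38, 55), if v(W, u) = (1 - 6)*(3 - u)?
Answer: -31809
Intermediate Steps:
v(W, u) = -15 + 5*u (v(W, u) = -5*(3 - u) = -15 + 5*u)
-31549 - v(38, 55) = -31549 - (-15 + 5*55) = -31549 - (-15 + 275) = -31549 - 1*260 = -31549 - 260 = -31809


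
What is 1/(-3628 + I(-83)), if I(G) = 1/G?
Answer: -83/301125 ≈ -0.00027563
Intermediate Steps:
1/(-3628 + I(-83)) = 1/(-3628 + 1/(-83)) = 1/(-3628 - 1/83) = 1/(-301125/83) = -83/301125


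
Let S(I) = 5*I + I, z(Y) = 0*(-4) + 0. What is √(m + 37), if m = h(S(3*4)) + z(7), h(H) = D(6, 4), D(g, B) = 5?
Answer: √42 ≈ 6.4807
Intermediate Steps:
z(Y) = 0 (z(Y) = 0 + 0 = 0)
S(I) = 6*I
h(H) = 5
m = 5 (m = 5 + 0 = 5)
√(m + 37) = √(5 + 37) = √42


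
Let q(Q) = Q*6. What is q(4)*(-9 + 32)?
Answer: 552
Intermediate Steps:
q(Q) = 6*Q
q(4)*(-9 + 32) = (6*4)*(-9 + 32) = 24*23 = 552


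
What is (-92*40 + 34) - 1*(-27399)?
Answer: 23753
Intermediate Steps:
(-92*40 + 34) - 1*(-27399) = (-3680 + 34) + 27399 = -3646 + 27399 = 23753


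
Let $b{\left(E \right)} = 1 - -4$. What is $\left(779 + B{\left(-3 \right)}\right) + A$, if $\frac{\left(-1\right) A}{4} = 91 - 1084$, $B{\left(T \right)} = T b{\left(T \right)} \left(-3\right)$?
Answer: $4796$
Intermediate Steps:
$b{\left(E \right)} = 5$ ($b{\left(E \right)} = 1 + 4 = 5$)
$B{\left(T \right)} = - 15 T$ ($B{\left(T \right)} = T 5 \left(-3\right) = 5 T \left(-3\right) = - 15 T$)
$A = 3972$ ($A = - 4 \left(91 - 1084\right) = \left(-4\right) \left(-993\right) = 3972$)
$\left(779 + B{\left(-3 \right)}\right) + A = \left(779 - -45\right) + 3972 = \left(779 + 45\right) + 3972 = 824 + 3972 = 4796$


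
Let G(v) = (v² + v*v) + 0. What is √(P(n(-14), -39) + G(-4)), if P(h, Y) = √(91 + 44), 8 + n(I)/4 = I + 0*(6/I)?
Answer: √(32 + 3*√15) ≈ 6.6045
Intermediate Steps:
n(I) = -32 + 4*I (n(I) = -32 + 4*(I + 0*(6/I)) = -32 + 4*(I + 0) = -32 + 4*I)
G(v) = 2*v² (G(v) = (v² + v²) + 0 = 2*v² + 0 = 2*v²)
P(h, Y) = 3*√15 (P(h, Y) = √135 = 3*√15)
√(P(n(-14), -39) + G(-4)) = √(3*√15 + 2*(-4)²) = √(3*√15 + 2*16) = √(3*√15 + 32) = √(32 + 3*√15)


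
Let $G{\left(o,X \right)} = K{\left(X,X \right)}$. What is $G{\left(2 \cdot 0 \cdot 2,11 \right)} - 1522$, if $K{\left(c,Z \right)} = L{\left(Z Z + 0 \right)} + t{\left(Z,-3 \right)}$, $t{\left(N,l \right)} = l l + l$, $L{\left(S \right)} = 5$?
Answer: $-1511$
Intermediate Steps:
$t{\left(N,l \right)} = l + l^{2}$ ($t{\left(N,l \right)} = l^{2} + l = l + l^{2}$)
$K{\left(c,Z \right)} = 11$ ($K{\left(c,Z \right)} = 5 - 3 \left(1 - 3\right) = 5 - -6 = 5 + 6 = 11$)
$G{\left(o,X \right)} = 11$
$G{\left(2 \cdot 0 \cdot 2,11 \right)} - 1522 = 11 - 1522 = -1511$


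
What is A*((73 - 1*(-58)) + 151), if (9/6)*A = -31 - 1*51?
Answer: -15416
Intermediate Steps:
A = -164/3 (A = 2*(-31 - 1*51)/3 = 2*(-31 - 51)/3 = (⅔)*(-82) = -164/3 ≈ -54.667)
A*((73 - 1*(-58)) + 151) = -164*((73 - 1*(-58)) + 151)/3 = -164*((73 + 58) + 151)/3 = -164*(131 + 151)/3 = -164/3*282 = -15416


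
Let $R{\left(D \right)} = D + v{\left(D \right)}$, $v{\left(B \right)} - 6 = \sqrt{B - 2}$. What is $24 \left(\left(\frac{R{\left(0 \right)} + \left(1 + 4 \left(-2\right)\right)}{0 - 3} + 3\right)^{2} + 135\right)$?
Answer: $\frac{10504}{3} - \frac{160 i \sqrt{2}}{3} \approx 3501.3 - 75.425 i$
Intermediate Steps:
$v{\left(B \right)} = 6 + \sqrt{-2 + B}$ ($v{\left(B \right)} = 6 + \sqrt{B - 2} = 6 + \sqrt{-2 + B}$)
$R{\left(D \right)} = 6 + D + \sqrt{-2 + D}$ ($R{\left(D \right)} = D + \left(6 + \sqrt{-2 + D}\right) = 6 + D + \sqrt{-2 + D}$)
$24 \left(\left(\frac{R{\left(0 \right)} + \left(1 + 4 \left(-2\right)\right)}{0 - 3} + 3\right)^{2} + 135\right) = 24 \left(\left(\frac{\left(6 + 0 + \sqrt{-2 + 0}\right) + \left(1 + 4 \left(-2\right)\right)}{0 - 3} + 3\right)^{2} + 135\right) = 24 \left(\left(\frac{\left(6 + 0 + \sqrt{-2}\right) + \left(1 - 8\right)}{-3} + 3\right)^{2} + 135\right) = 24 \left(\left(\left(\left(6 + 0 + i \sqrt{2}\right) - 7\right) \left(- \frac{1}{3}\right) + 3\right)^{2} + 135\right) = 24 \left(\left(\left(\left(6 + i \sqrt{2}\right) - 7\right) \left(- \frac{1}{3}\right) + 3\right)^{2} + 135\right) = 24 \left(\left(\left(-1 + i \sqrt{2}\right) \left(- \frac{1}{3}\right) + 3\right)^{2} + 135\right) = 24 \left(\left(\left(\frac{1}{3} - \frac{i \sqrt{2}}{3}\right) + 3\right)^{2} + 135\right) = 24 \left(\left(\frac{10}{3} - \frac{i \sqrt{2}}{3}\right)^{2} + 135\right) = 24 \left(135 + \left(\frac{10}{3} - \frac{i \sqrt{2}}{3}\right)^{2}\right) = 3240 + 24 \left(\frac{10}{3} - \frac{i \sqrt{2}}{3}\right)^{2}$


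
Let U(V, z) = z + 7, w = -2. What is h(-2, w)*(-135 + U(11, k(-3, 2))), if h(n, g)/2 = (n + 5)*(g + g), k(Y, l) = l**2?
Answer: 2976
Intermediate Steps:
U(V, z) = 7 + z
h(n, g) = 4*g*(5 + n) (h(n, g) = 2*((n + 5)*(g + g)) = 2*((5 + n)*(2*g)) = 2*(2*g*(5 + n)) = 4*g*(5 + n))
h(-2, w)*(-135 + U(11, k(-3, 2))) = (4*(-2)*(5 - 2))*(-135 + (7 + 2**2)) = (4*(-2)*3)*(-135 + (7 + 4)) = -24*(-135 + 11) = -24*(-124) = 2976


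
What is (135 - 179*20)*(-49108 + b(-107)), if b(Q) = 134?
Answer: 168715430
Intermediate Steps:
(135 - 179*20)*(-49108 + b(-107)) = (135 - 179*20)*(-49108 + 134) = (135 - 3580)*(-48974) = -3445*(-48974) = 168715430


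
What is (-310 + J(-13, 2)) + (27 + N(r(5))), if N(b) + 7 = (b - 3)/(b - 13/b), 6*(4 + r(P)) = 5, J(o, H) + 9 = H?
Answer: -32482/107 ≈ -303.57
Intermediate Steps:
J(o, H) = -9 + H
r(P) = -19/6 (r(P) = -4 + (⅙)*5 = -4 + ⅚ = -19/6)
N(b) = -7 + (-3 + b)/(b - 13/b) (N(b) = -7 + (b - 3)/(b - 13/b) = -7 + (-3 + b)/(b - 13/b))
(-310 + J(-13, 2)) + (27 + N(r(5))) = (-310 + (-9 + 2)) + (27 + (91 - 6*(-19/6)² - 3*(-19/6))/(-13 + (-19/6)²)) = (-310 - 7) + (27 + (91 - 6*361/36 + 19/2)/(-13 + 361/36)) = -317 + (27 + (91 - 361/6 + 19/2)/(-107/36)) = -317 + (27 - 36/107*121/3) = -317 + (27 - 1452/107) = -317 + 1437/107 = -32482/107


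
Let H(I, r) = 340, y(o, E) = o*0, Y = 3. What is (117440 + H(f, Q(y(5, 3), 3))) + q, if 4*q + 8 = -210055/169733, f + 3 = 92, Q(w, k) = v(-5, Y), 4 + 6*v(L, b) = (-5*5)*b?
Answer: 79963043041/678932 ≈ 1.1778e+5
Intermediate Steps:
y(o, E) = 0
v(L, b) = -⅔ - 25*b/6 (v(L, b) = -⅔ + ((-5*5)*b)/6 = -⅔ + (-25*b)/6 = -⅔ - 25*b/6)
Q(w, k) = -79/6 (Q(w, k) = -⅔ - 25/6*3 = -⅔ - 25/2 = -79/6)
f = 89 (f = -3 + 92 = 89)
q = -1567919/678932 (q = -2 + (-210055/169733)/4 = -2 + (-210055*1/169733)/4 = -2 + (¼)*(-210055/169733) = -2 - 210055/678932 = -1567919/678932 ≈ -2.3094)
(117440 + H(f, Q(y(5, 3), 3))) + q = (117440 + 340) - 1567919/678932 = 117780 - 1567919/678932 = 79963043041/678932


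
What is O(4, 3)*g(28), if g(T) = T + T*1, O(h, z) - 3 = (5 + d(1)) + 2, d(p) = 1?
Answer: 616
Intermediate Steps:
O(h, z) = 11 (O(h, z) = 3 + ((5 + 1) + 2) = 3 + (6 + 2) = 3 + 8 = 11)
g(T) = 2*T (g(T) = T + T = 2*T)
O(4, 3)*g(28) = 11*(2*28) = 11*56 = 616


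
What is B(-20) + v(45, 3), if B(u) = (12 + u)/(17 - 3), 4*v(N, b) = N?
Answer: 299/28 ≈ 10.679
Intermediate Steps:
v(N, b) = N/4
B(u) = 6/7 + u/14 (B(u) = (12 + u)/14 = (12 + u)*(1/14) = 6/7 + u/14)
B(-20) + v(45, 3) = (6/7 + (1/14)*(-20)) + (1/4)*45 = (6/7 - 10/7) + 45/4 = -4/7 + 45/4 = 299/28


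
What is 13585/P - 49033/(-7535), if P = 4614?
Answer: 328601237/34766490 ≈ 9.4517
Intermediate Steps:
13585/P - 49033/(-7535) = 13585/4614 - 49033/(-7535) = 13585*(1/4614) - 49033*(-1/7535) = 13585/4614 + 49033/7535 = 328601237/34766490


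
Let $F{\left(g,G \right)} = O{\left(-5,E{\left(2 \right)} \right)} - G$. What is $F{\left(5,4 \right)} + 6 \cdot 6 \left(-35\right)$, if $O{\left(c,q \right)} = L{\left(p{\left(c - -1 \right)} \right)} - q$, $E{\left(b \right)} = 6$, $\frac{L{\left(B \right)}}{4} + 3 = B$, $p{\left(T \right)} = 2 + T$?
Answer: $-1290$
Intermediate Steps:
$L{\left(B \right)} = -12 + 4 B$
$O{\left(c,q \right)} = - q + 4 c$ ($O{\left(c,q \right)} = \left(-12 + 4 \left(2 + \left(c - -1\right)\right)\right) - q = \left(-12 + 4 \left(2 + \left(c + 1\right)\right)\right) - q = \left(-12 + 4 \left(2 + \left(1 + c\right)\right)\right) - q = \left(-12 + 4 \left(3 + c\right)\right) - q = \left(-12 + \left(12 + 4 c\right)\right) - q = 4 c - q = - q + 4 c$)
$F{\left(g,G \right)} = -26 - G$ ($F{\left(g,G \right)} = \left(\left(-1\right) 6 + 4 \left(-5\right)\right) - G = \left(-6 - 20\right) - G = -26 - G$)
$F{\left(5,4 \right)} + 6 \cdot 6 \left(-35\right) = \left(-26 - 4\right) + 6 \cdot 6 \left(-35\right) = \left(-26 - 4\right) + 36 \left(-35\right) = -30 - 1260 = -1290$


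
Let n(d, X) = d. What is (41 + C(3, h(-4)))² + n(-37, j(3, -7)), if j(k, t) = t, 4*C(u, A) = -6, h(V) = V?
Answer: 6093/4 ≈ 1523.3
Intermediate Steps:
C(u, A) = -3/2 (C(u, A) = (¼)*(-6) = -3/2)
(41 + C(3, h(-4)))² + n(-37, j(3, -7)) = (41 - 3/2)² - 37 = (79/2)² - 37 = 6241/4 - 37 = 6093/4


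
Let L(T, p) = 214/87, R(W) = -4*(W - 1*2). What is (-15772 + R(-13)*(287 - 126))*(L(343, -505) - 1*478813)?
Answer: 254604631904/87 ≈ 2.9265e+9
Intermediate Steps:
R(W) = 8 - 4*W (R(W) = -4*(W - 2) = -4*(-2 + W) = 8 - 4*W)
L(T, p) = 214/87 (L(T, p) = 214*(1/87) = 214/87)
(-15772 + R(-13)*(287 - 126))*(L(343, -505) - 1*478813) = (-15772 + (8 - 4*(-13))*(287 - 126))*(214/87 - 1*478813) = (-15772 + (8 + 52)*161)*(214/87 - 478813) = (-15772 + 60*161)*(-41656517/87) = (-15772 + 9660)*(-41656517/87) = -6112*(-41656517/87) = 254604631904/87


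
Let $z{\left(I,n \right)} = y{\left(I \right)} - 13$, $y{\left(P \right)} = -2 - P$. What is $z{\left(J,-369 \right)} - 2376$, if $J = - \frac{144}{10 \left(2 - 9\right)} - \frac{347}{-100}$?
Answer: $- \frac{1677569}{700} \approx -2396.5$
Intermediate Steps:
$J = \frac{3869}{700}$ ($J = - \frac{144}{10 \left(-7\right)} - - \frac{347}{100} = - \frac{144}{-70} + \frac{347}{100} = \left(-144\right) \left(- \frac{1}{70}\right) + \frac{347}{100} = \frac{72}{35} + \frac{347}{100} = \frac{3869}{700} \approx 5.5271$)
$z{\left(I,n \right)} = -15 - I$ ($z{\left(I,n \right)} = \left(-2 - I\right) - 13 = -15 - I$)
$z{\left(J,-369 \right)} - 2376 = \left(-15 - \frac{3869}{700}\right) - 2376 = - \frac{14369}{700} - 2376 = - \frac{1677569}{700}$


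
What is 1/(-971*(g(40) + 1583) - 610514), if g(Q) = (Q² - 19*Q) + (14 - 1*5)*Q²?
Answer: -1/16945647 ≈ -5.9012e-8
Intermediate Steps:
g(Q) = -19*Q + 10*Q² (g(Q) = (Q² - 19*Q) + (14 - 5)*Q² = (Q² - 19*Q) + 9*Q² = -19*Q + 10*Q²)
1/(-971*(g(40) + 1583) - 610514) = 1/(-971*(40*(-19 + 10*40) + 1583) - 610514) = 1/(-971*(40*(-19 + 400) + 1583) - 610514) = 1/(-971*(40*381 + 1583) - 610514) = 1/(-971*(15240 + 1583) - 610514) = 1/(-971*16823 - 610514) = 1/(-16335133 - 610514) = 1/(-16945647) = -1/16945647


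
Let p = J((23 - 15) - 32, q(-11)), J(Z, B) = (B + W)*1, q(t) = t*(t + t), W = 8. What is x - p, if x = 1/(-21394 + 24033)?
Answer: -659749/2639 ≈ -250.00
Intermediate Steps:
x = 1/2639 ≈ 0.00037893
q(t) = 2*t² (q(t) = t*(2*t) = 2*t²)
J(Z, B) = 8 + B (J(Z, B) = (B + 8)*1 = (8 + B)*1 = 8 + B)
p = 250 (p = 8 + 2*(-11)² = 8 + 2*121 = 8 + 242 = 250)
x - p = 1/2639 - 1*250 = 1/2639 - 250 = -659749/2639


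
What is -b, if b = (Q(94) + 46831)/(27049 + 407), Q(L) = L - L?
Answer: -46831/27456 ≈ -1.7057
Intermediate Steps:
Q(L) = 0
b = 46831/27456 (b = (0 + 46831)/(27049 + 407) = 46831/27456 ≈ 1.7057)
-b = -1*46831/27456 = -46831/27456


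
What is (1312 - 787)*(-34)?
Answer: -17850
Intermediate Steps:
(1312 - 787)*(-34) = 525*(-34) = -17850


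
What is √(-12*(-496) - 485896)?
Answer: 2*I*√119986 ≈ 692.78*I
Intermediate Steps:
√(-12*(-496) - 485896) = √(5952 - 485896) = √(-479944) = 2*I*√119986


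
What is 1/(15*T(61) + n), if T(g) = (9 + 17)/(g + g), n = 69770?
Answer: 61/4256165 ≈ 1.4332e-5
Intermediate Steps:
T(g) = 13/g (T(g) = 26/((2*g)) = 26*(1/(2*g)) = 13/g)
1/(15*T(61) + n) = 1/(15*(13/61) + 69770) = 1/(195/61 + 69770) = 1/(4256165/61) = 61/4256165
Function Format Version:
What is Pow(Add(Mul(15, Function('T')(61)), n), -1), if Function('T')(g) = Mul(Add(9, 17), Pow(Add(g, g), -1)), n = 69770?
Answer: Rational(61, 4256165) ≈ 1.4332e-5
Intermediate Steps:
Function('T')(g) = Mul(13, Pow(g, -1)) (Function('T')(g) = Mul(26, Pow(Mul(2, g), -1)) = Mul(26, Mul(Rational(1, 2), Pow(g, -1))) = Mul(13, Pow(g, -1)))
Pow(Add(Mul(15, Function('T')(61)), n), -1) = Pow(Add(Mul(15, Mul(13, Pow(61, -1))), 69770), -1) = Pow(Add(Mul(15, Mul(13, Rational(1, 61))), 69770), -1) = Pow(Add(Mul(15, Rational(13, 61)), 69770), -1) = Pow(Add(Rational(195, 61), 69770), -1) = Pow(Rational(4256165, 61), -1) = Rational(61, 4256165)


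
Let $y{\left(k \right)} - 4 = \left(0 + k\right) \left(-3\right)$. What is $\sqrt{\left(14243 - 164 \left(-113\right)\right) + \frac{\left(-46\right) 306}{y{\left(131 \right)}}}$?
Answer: $\frac{\sqrt{4965021339}}{389} \approx 181.14$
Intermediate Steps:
$y{\left(k \right)} = 4 - 3 k$ ($y{\left(k \right)} = 4 + \left(0 + k\right) \left(-3\right) = 4 + k \left(-3\right) = 4 - 3 k$)
$\sqrt{\left(14243 - 164 \left(-113\right)\right) + \frac{\left(-46\right) 306}{y{\left(131 \right)}}} = \sqrt{\left(14243 - 164 \left(-113\right)\right) + \frac{\left(-46\right) 306}{4 - 393}} = \sqrt{\left(14243 - -18532\right) - \frac{14076}{4 - 393}} = \sqrt{\left(14243 + 18532\right) - \frac{14076}{-389}} = \sqrt{32775 - - \frac{14076}{389}} = \sqrt{32775 + \frac{14076}{389}} = \sqrt{\frac{12763551}{389}} = \frac{\sqrt{4965021339}}{389}$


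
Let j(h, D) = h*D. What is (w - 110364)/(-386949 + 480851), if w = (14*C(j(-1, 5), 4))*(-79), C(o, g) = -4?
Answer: -52970/46951 ≈ -1.1282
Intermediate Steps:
j(h, D) = D*h
w = 4424 (w = (14*(-4))*(-79) = -56*(-79) = 4424)
(w - 110364)/(-386949 + 480851) = (4424 - 110364)/(-386949 + 480851) = -105940/93902 = -105940*1/93902 = -52970/46951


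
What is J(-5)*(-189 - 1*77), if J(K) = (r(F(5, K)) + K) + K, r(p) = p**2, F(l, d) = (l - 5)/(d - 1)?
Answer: 2660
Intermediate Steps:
F(l, d) = (-5 + l)/(-1 + d)
J(K) = 2*K (J(K) = (((-5 + 5)/(-1 + K))**2 + K) + K = ((0/(-1 + K))**2 + K) + K = (0**2 + K) + K = (0 + K) + K = K + K = 2*K)
J(-5)*(-189 - 1*77) = (2*(-5))*(-189 - 1*77) = -10*(-189 - 77) = -10*(-266) = 2660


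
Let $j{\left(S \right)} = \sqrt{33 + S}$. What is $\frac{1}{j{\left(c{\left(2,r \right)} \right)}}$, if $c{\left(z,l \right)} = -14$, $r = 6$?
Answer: $\frac{\sqrt{19}}{19} \approx 0.22942$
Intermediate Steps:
$\frac{1}{j{\left(c{\left(2,r \right)} \right)}} = \frac{1}{\sqrt{33 - 14}} = \frac{1}{\sqrt{19}} = \frac{\sqrt{19}}{19}$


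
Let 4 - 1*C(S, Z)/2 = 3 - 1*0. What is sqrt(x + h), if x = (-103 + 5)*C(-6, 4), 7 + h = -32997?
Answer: 20*I*sqrt(83) ≈ 182.21*I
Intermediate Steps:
h = -33004 (h = -7 - 32997 = -33004)
C(S, Z) = 2 (C(S, Z) = 8 - 2*(3 - 1*0) = 8 - 2*(3 + 0) = 8 - 2*3 = 8 - 6 = 2)
x = -196 (x = (-103 + 5)*2 = -98*2 = -196)
sqrt(x + h) = sqrt(-196 - 33004) = sqrt(-33200) = 20*I*sqrt(83)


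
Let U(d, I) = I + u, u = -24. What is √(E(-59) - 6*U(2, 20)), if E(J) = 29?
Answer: √53 ≈ 7.2801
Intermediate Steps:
U(d, I) = -24 + I (U(d, I) = I - 24 = -24 + I)
√(E(-59) - 6*U(2, 20)) = √(29 - 6*(-24 + 20)) = √(29 - 6*(-4)) = √(29 + 24) = √53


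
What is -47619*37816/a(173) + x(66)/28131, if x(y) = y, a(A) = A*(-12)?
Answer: 1407143961740/1622221 ≈ 8.6742e+5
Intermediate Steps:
a(A) = -12*A
-47619*37816/a(173) + x(66)/28131 = -47619/(-12*173/37816) + 66/28131 = -47619/((-2076*1/37816)) + 66*(1/28131) = -47619/(-519/9454) + 22/9377 = -47619*(-9454/519) + 22/9377 = 150063342/173 + 22/9377 = 1407143961740/1622221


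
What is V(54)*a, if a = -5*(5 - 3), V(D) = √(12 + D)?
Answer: -10*√66 ≈ -81.240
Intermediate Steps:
a = -10 (a = -5*2 = -10)
V(54)*a = √(12 + 54)*(-10) = √66*(-10) = -10*√66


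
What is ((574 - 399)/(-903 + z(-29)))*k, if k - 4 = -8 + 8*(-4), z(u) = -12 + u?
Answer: 1575/236 ≈ 6.6737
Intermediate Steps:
k = -36 (k = 4 + (-8 + 8*(-4)) = 4 + (-8 - 32) = 4 - 40 = -36)
((574 - 399)/(-903 + z(-29)))*k = ((574 - 399)/(-903 + (-12 - 29)))*(-36) = (175/(-903 - 41))*(-36) = (175/(-944))*(-36) = (175*(-1/944))*(-36) = -175/944*(-36) = 1575/236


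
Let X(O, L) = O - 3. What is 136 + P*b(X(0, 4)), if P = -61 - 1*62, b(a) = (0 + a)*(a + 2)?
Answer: -233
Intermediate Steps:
X(O, L) = -3 + O
b(a) = a*(2 + a)
P = -123 (P = -61 - 62 = -123)
136 + P*b(X(0, 4)) = 136 - 123*(-3 + 0)*(2 + (-3 + 0)) = 136 - (-369)*(2 - 3) = 136 - (-369)*(-1) = 136 - 123*3 = 136 - 369 = -233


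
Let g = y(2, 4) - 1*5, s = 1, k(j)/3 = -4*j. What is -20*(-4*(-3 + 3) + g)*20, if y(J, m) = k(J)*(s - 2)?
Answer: -7600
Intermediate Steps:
k(j) = -12*j (k(j) = 3*(-4*j) = -12*j)
y(J, m) = 12*J (y(J, m) = (-12*J)*(1 - 2) = -12*J*(-1) = 12*J)
g = 19 (g = 12*2 - 1*5 = 24 - 5 = 19)
-20*(-4*(-3 + 3) + g)*20 = -20*(-4*(-3 + 3) + 19)*20 = -20*(-4*0 + 19)*20 = -20*(0 + 19)*20 = -380*20 = -20*380 = -7600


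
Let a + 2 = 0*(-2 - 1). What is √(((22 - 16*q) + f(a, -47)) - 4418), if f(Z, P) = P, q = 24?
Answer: I*√4827 ≈ 69.477*I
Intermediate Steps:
a = -2 (a = -2 + 0*(-2 - 1) = -2 + 0*(-3) = -2 + 0 = -2)
√(((22 - 16*q) + f(a, -47)) - 4418) = √(((22 - 16*24) - 47) - 4418) = √(((22 - 384) - 47) - 4418) = √((-362 - 47) - 4418) = √(-409 - 4418) = √(-4827) = I*√4827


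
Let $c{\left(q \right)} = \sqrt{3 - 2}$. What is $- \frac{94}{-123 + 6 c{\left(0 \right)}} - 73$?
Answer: $- \frac{8447}{117} \approx -72.197$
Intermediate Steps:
$c{\left(q \right)} = 1$ ($c{\left(q \right)} = \sqrt{1} = 1$)
$- \frac{94}{-123 + 6 c{\left(0 \right)}} - 73 = - \frac{94}{-123 + 6 \cdot 1} - 73 = - \frac{94}{-123 + 6} - 73 = - \frac{94}{-117} - 73 = \left(-94\right) \left(- \frac{1}{117}\right) - 73 = \frac{94}{117} - 73 = - \frac{8447}{117}$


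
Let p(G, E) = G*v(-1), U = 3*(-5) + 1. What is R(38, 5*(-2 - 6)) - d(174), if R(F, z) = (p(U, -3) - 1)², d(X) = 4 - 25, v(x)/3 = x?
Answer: 1702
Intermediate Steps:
v(x) = 3*x
U = -14 (U = -15 + 1 = -14)
p(G, E) = -3*G (p(G, E) = G*(3*(-1)) = G*(-3) = -3*G)
d(X) = -21
R(F, z) = 1681 (R(F, z) = (-3*(-14) - 1)² = (42 - 1)² = 41² = 1681)
R(38, 5*(-2 - 6)) - d(174) = 1681 - 1*(-21) = 1681 + 21 = 1702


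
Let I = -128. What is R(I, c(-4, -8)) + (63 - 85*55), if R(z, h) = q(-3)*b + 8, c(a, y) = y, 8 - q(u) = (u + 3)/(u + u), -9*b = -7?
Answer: -41380/9 ≈ -4597.8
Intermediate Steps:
b = 7/9 (b = -⅑*(-7) = 7/9 ≈ 0.77778)
q(u) = 8 - (3 + u)/(2*u) (q(u) = 8 - (u + 3)/(u + u) = 8 - (3 + u)/(2*u))
R(z, h) = 128/9 (R(z, h) = ((3/2)*(-1 + 5*(-3))/(-3))*(7/9) + 8 = ((3/2)*(-⅓)*(-1 - 15))*(7/9) + 8 = ((3/2)*(-⅓)*(-16))*(7/9) + 8 = 8*(7/9) + 8 = 56/9 + 8 = 128/9)
R(I, c(-4, -8)) + (63 - 85*55) = 128/9 + (63 - 85*55) = 128/9 + (63 - 4675) = 128/9 - 4612 = -41380/9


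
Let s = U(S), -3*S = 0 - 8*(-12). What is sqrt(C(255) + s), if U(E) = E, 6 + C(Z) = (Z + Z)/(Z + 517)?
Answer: I*sqrt(5563418)/386 ≈ 6.1106*I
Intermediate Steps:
S = -32 (S = -(0 - 8*(-12))/3 = -(0 + 96)/3 = -1/3*96 = -32)
C(Z) = -6 + 2*Z/(517 + Z) (C(Z) = -6 + (Z + Z)/(Z + 517) = -6 + (2*Z)/(517 + Z) = -6 + 2*Z/(517 + Z))
s = -32
sqrt(C(255) + s) = sqrt(2*(-1551 - 2*255)/(517 + 255) - 32) = sqrt(2*(-1551 - 510)/772 - 32) = sqrt(2*(1/772)*(-2061) - 32) = sqrt(-2061/386 - 32) = sqrt(-14413/386) = I*sqrt(5563418)/386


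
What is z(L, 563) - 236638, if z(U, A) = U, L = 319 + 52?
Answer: -236267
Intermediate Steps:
L = 371
z(L, 563) - 236638 = 371 - 236638 = -236267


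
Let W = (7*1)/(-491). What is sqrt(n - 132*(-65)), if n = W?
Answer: sqrt(2068471543)/491 ≈ 92.628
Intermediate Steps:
W = -7/491 (W = -1/491*7 = -7/491 ≈ -0.014257)
n = -7/491 ≈ -0.014257
sqrt(n - 132*(-65)) = sqrt(-7/491 - 132*(-65)) = sqrt(-7/491 + 8580) = sqrt(4212773/491) = sqrt(2068471543)/491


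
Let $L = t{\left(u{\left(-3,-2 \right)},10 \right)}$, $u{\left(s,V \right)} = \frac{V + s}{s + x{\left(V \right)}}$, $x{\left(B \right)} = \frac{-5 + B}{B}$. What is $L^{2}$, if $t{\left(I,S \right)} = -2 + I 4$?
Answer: $1764$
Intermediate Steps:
$x{\left(B \right)} = \frac{-5 + B}{B}$
$u{\left(s,V \right)} = \frac{V + s}{s + \frac{-5 + V}{V}}$
$t{\left(I,S \right)} = -2 + 4 I$
$L = -42$ ($L = -2 + 4 \left(- \frac{2 \left(-2 - 3\right)}{-5 - 2 - -6}\right) = -2 + 4 \left(\left(-2\right) \frac{1}{-5 - 2 + 6} \left(-5\right)\right) = -2 + 4 \left(\left(-2\right) \frac{1}{-1} \left(-5\right)\right) = -2 + 4 \left(\left(-2\right) \left(-1\right) \left(-5\right)\right) = -2 + 4 \left(-10\right) = -2 - 40 = -42$)
$L^{2} = \left(-42\right)^{2} = 1764$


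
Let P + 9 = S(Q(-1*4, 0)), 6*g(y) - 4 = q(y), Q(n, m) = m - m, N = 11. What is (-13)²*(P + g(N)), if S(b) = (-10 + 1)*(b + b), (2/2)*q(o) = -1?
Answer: -2873/2 ≈ -1436.5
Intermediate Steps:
q(o) = -1
Q(n, m) = 0
S(b) = -18*b
g(y) = ½ (g(y) = ⅔ + (⅙)*(-1) = ⅔ - ⅙ = ½)
P = -9 (P = -9 - 18*0 = -9 + 0 = -9)
(-13)²*(P + g(N)) = (-13)²*(-9 + ½) = 169*(-17/2) = -2873/2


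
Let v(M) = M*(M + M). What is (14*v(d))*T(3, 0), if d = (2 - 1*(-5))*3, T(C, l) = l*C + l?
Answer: 0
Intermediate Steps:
T(C, l) = l + C*l (T(C, l) = C*l + l = l + C*l)
d = 21 (d = (2 + 5)*3 = 7*3 = 21)
v(M) = 2*M² (v(M) = M*(2*M) = 2*M²)
(14*v(d))*T(3, 0) = (14*(2*21²))*(0*(1 + 3)) = (14*(2*441))*(0*4) = (14*882)*0 = 12348*0 = 0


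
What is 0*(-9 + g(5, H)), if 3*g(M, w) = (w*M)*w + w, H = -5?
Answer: 0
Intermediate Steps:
g(M, w) = w/3 + M*w**2/3 (g(M, w) = ((w*M)*w + w)/3 = ((M*w)*w + w)/3 = (M*w**2 + w)/3 = (w + M*w**2)/3 = w/3 + M*w**2/3)
0*(-9 + g(5, H)) = 0*(-9 + (1/3)*(-5)*(1 + 5*(-5))) = 0*(-9 + (1/3)*(-5)*(1 - 25)) = 0*(-9 + (1/3)*(-5)*(-24)) = 0*(-9 + 40) = 0*31 = 0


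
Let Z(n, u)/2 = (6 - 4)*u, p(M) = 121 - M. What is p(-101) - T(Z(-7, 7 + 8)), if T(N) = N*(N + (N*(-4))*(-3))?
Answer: -46578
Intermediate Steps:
Z(n, u) = 4*u (Z(n, u) = 2*((6 - 4)*u) = 2*(2*u) = 4*u)
T(N) = 13*N**2 (T(N) = N*(N - 4*N*(-3)) = N*(N + 12*N) = N*(13*N) = 13*N**2)
p(-101) - T(Z(-7, 7 + 8)) = (121 - 1*(-101)) - 13*(4*(7 + 8))**2 = (121 + 101) - 13*(4*15)**2 = 222 - 13*60**2 = 222 - 13*3600 = 222 - 1*46800 = 222 - 46800 = -46578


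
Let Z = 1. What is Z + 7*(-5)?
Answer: -34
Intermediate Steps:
Z + 7*(-5) = 1 + 7*(-5) = 1 - 35 = -34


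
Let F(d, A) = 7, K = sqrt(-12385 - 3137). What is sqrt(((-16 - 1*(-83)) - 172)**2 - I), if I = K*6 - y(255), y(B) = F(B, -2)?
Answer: sqrt(11032 - 6*I*sqrt(15522)) ≈ 105.09 - 3.5565*I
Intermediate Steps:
K = I*sqrt(15522) (K = sqrt(-15522) = I*sqrt(15522) ≈ 124.59*I)
y(B) = 7
I = -7 + 6*I*sqrt(15522) (I = (I*sqrt(15522))*6 - 1*7 = 6*I*sqrt(15522) - 7 = -7 + 6*I*sqrt(15522) ≈ -7.0 + 747.52*I)
sqrt(((-16 - 1*(-83)) - 172)**2 - I) = sqrt(((-16 - 1*(-83)) - 172)**2 - (-7 + 6*I*sqrt(15522))) = sqrt(((-16 + 83) - 172)**2 + (7 - 6*I*sqrt(15522))) = sqrt((67 - 172)**2 + (7 - 6*I*sqrt(15522))) = sqrt((-105)**2 + (7 - 6*I*sqrt(15522))) = sqrt(11025 + (7 - 6*I*sqrt(15522))) = sqrt(11032 - 6*I*sqrt(15522))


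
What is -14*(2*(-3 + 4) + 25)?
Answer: -378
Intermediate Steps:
-14*(2*(-3 + 4) + 25) = -14*(2*1 + 25) = -14*(2 + 25) = -14*27 = -378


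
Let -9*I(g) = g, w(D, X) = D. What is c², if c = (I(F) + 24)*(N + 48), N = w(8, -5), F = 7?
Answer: 136983616/81 ≈ 1.6912e+6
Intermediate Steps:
N = 8
I(g) = -g/9
c = 11704/9 (c = (-⅑*7 + 24)*(8 + 48) = (-7/9 + 24)*56 = (209/9)*56 = 11704/9 ≈ 1300.4)
c² = (11704/9)² = 136983616/81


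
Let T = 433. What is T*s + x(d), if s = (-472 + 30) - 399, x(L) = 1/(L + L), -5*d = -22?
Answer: -16022727/44 ≈ -3.6415e+5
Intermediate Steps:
d = 22/5 (d = -⅕*(-22) = 22/5 ≈ 4.4000)
x(L) = 1/(2*L)
s = -841 (s = -442 - 399 = -841)
T*s + x(d) = 433*(-841) + 1/(2*(22/5)) = -364153 + (½)*(5/22) = -364153 + 5/44 = -16022727/44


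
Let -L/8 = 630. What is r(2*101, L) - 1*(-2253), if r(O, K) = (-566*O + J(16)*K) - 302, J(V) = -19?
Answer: -16621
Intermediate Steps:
L = -5040 (L = -8*630 = -5040)
r(O, K) = -302 - 566*O - 19*K (r(O, K) = (-566*O - 19*K) - 302 = -302 - 566*O - 19*K)
r(2*101, L) - 1*(-2253) = (-302 - 1132*101 - 19*(-5040)) - 1*(-2253) = (-302 - 566*202 + 95760) + 2253 = (-302 - 114332 + 95760) + 2253 = -18874 + 2253 = -16621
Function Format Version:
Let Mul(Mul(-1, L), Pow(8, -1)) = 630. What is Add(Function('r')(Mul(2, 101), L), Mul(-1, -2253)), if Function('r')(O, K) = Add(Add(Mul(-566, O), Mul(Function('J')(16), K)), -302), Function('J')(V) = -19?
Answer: -16621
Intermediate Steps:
L = -5040 (L = Mul(-8, 630) = -5040)
Function('r')(O, K) = Add(-302, Mul(-566, O), Mul(-19, K)) (Function('r')(O, K) = Add(Add(Mul(-566, O), Mul(-19, K)), -302) = Add(-302, Mul(-566, O), Mul(-19, K)))
Add(Function('r')(Mul(2, 101), L), Mul(-1, -2253)) = Add(Add(-302, Mul(-566, Mul(2, 101)), Mul(-19, -5040)), Mul(-1, -2253)) = Add(Add(-302, Mul(-566, 202), 95760), 2253) = Add(Add(-302, -114332, 95760), 2253) = Add(-18874, 2253) = -16621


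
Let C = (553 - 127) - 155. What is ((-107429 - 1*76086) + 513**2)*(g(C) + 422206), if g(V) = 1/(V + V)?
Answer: 9113837552031/271 ≈ 3.3630e+10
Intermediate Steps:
C = 271 (C = 426 - 155 = 271)
g(V) = 1/(2*V)
((-107429 - 1*76086) + 513**2)*(g(C) + 422206) = ((-107429 - 1*76086) + 513**2)*((1/2)/271 + 422206) = ((-107429 - 76086) + 263169)*((1/2)*(1/271) + 422206) = (-183515 + 263169)*(1/542 + 422206) = 79654*(228835653/542) = 9113837552031/271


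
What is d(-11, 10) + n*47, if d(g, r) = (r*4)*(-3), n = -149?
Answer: -7123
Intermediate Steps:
d(g, r) = -12*r (d(g, r) = (4*r)*(-3) = -12*r)
d(-11, 10) + n*47 = -12*10 - 149*47 = -120 - 7003 = -7123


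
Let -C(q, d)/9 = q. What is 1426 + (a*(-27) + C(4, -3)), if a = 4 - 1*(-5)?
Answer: 1147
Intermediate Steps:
C(q, d) = -9*q
a = 9 (a = 4 + 5 = 9)
1426 + (a*(-27) + C(4, -3)) = 1426 + (9*(-27) - 9*4) = 1426 + (-243 - 36) = 1426 - 279 = 1147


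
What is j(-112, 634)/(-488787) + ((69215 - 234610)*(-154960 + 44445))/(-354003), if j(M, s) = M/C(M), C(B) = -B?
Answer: -229086050041448/4436719599 ≈ -51634.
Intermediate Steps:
j(M, s) = -1 (j(M, s) = M/((-M)) = M*(-1/M) = -1)
j(-112, 634)/(-488787) + ((69215 - 234610)*(-154960 + 44445))/(-354003) = -1/(-488787) + ((69215 - 234610)*(-154960 + 44445))/(-354003) = -1*(-1/488787) - 165395*(-110515)*(-1/354003) = 1/488787 + 18278628425*(-1/354003) = 1/488787 - 18278628425/354003 = -229086050041448/4436719599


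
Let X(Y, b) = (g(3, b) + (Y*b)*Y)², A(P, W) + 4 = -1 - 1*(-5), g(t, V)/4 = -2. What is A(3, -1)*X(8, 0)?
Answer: 0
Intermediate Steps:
g(t, V) = -8 (g(t, V) = 4*(-2) = -8)
A(P, W) = 0 (A(P, W) = -4 + (-1 - 1*(-5)) = -4 + (-1 + 5) = -4 + 4 = 0)
X(Y, b) = (-8 + b*Y²)² (X(Y, b) = (-8 + (Y*b)*Y)² = (-8 + b*Y²)²)
A(3, -1)*X(8, 0) = 0*(-8 + 0*8²)² = 0*(-8 + 0*64)² = 0*(-8 + 0)² = 0*(-8)² = 0*64 = 0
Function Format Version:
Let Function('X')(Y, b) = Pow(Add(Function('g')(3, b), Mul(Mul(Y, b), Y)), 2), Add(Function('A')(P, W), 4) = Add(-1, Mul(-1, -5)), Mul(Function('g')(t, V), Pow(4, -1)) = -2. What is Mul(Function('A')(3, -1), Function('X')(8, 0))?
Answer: 0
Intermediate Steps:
Function('g')(t, V) = -8 (Function('g')(t, V) = Mul(4, -2) = -8)
Function('A')(P, W) = 0 (Function('A')(P, W) = Add(-4, Add(-1, Mul(-1, -5))) = Add(-4, Add(-1, 5)) = Add(-4, 4) = 0)
Function('X')(Y, b) = Pow(Add(-8, Mul(b, Pow(Y, 2))), 2) (Function('X')(Y, b) = Pow(Add(-8, Mul(Mul(Y, b), Y)), 2) = Pow(Add(-8, Mul(b, Pow(Y, 2))), 2))
Mul(Function('A')(3, -1), Function('X')(8, 0)) = Mul(0, Pow(Add(-8, Mul(0, Pow(8, 2))), 2)) = Mul(0, Pow(Add(-8, Mul(0, 64)), 2)) = Mul(0, Pow(Add(-8, 0), 2)) = Mul(0, Pow(-8, 2)) = Mul(0, 64) = 0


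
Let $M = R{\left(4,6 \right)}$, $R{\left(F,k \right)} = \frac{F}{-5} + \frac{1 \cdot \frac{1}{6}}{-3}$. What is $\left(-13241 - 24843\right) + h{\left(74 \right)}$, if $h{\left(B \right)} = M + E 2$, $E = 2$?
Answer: $- \frac{3427277}{90} \approx -38081.0$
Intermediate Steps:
$R{\left(F,k \right)} = - \frac{1}{18} - \frac{F}{5}$ ($R{\left(F,k \right)} = F \left(- \frac{1}{5}\right) + 1 \cdot \frac{1}{6} \left(- \frac{1}{3}\right) = - \frac{F}{5} + \frac{1}{6} \left(- \frac{1}{3}\right) = - \frac{F}{5} - \frac{1}{18} = - \frac{1}{18} - \frac{F}{5}$)
$M = - \frac{77}{90}$ ($M = - \frac{1}{18} - \frac{4}{5} = - \frac{77}{90} \approx -0.85556$)
$h{\left(B \right)} = \frac{283}{90}$ ($h{\left(B \right)} = - \frac{77}{90} + 2 \cdot 2 = - \frac{77}{90} + 4 = \frac{283}{90}$)
$\left(-13241 - 24843\right) + h{\left(74 \right)} = \left(-13241 - 24843\right) + \frac{283}{90} = -38084 + \frac{283}{90} = - \frac{3427277}{90}$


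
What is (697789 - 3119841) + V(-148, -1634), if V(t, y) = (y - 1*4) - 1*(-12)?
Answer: -2423678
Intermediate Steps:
V(t, y) = 8 + y (V(t, y) = (y - 4) + 12 = (-4 + y) + 12 = 8 + y)
(697789 - 3119841) + V(-148, -1634) = (697789 - 3119841) + (8 - 1634) = -2422052 - 1626 = -2423678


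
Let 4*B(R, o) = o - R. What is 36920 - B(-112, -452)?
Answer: 37005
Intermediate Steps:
B(R, o) = -R/4 + o/4 (B(R, o) = (o - R)/4 = -R/4 + o/4)
36920 - B(-112, -452) = 36920 - (-¼*(-112) + (¼)*(-452)) = 36920 - (28 - 113) = 36920 - 1*(-85) = 36920 + 85 = 37005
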